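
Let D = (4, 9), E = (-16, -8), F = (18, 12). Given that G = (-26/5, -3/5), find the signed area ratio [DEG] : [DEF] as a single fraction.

[DEF] = ½·(4·(-8−12) + (-16)·(12−9) + 18·(9−(-8))) = ½·(-80 − 48 + 306) = 89.
[DEG] = ½·(4·(-8−(-3/5)) + (-16)·(-3/5−9) + (-26/5)·(9−(-8))) = ½·(-148/5 + 768/5 − 442/5) = 89/5, so the ratio is (89/5)/89 = 1/5.

1/5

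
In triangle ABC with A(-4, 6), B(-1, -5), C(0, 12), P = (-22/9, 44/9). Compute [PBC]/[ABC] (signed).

5/9

[ABC] = ½·((-4)·(-5−12) + (-1)·(12−6) + 0·(6−(-5))) = ½·(68 − 6 + 0) = 31.
[PBC] = ½·((-22/9)·(-5−12) + (-1)·(12−(44/9)) + 0·(44/9−(-5))) = ½·(374/9 − 64/9 + 0) = 155/9, so the ratio is (155/9)/31 = 5/9.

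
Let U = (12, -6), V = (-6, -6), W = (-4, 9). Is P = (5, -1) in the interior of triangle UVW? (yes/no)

Barycentric coordinates of P: (31/54, 5/54, 1/3).
The three coordinates are positive, positive, positive; a point is interior exactly when all three are positive.

yes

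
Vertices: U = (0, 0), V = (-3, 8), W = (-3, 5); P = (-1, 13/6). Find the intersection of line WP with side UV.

Barycentric coordinates of P with respect to UVW: (2/3, 1/6, 1/6).
On side UV the W-coordinate is zero; dropping P's W-weight 1/6 and renormalizing the remaining 2/3 : 1/6 gives weights 4/5, 1/5 on U, V.
Q = (4/5)·(0, 0) + (1/5)·(-3, 8) = (-3/5, 8/5).

(-3/5, 8/5)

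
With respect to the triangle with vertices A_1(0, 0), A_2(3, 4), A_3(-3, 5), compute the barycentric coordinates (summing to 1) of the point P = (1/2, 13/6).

Signed area of the reference triangle: [A_1A_2A_3] = ½·(0·(4−5) + 3·(5−0) + (-3)·(0−4)) = ½·(0 + 15 + 12) = 27/2.
[PA_2A_3] = ½·((1/2)·(4−5) + 3·(5−(13/6)) + (-3)·(13/6−4)) = ½·(-1/2 + 17/2 + 11/2) = 27/4, so the A_1-coordinate is (27/4)/(27/2) = 1/2.
[A_1PA_3] = ½·(0·(13/6−5) + (1/2)·(5−0) + (-3)·(0−(13/6))) = ½·(0 + 5/2 + 13/2) = 9/2, so the A_2-coordinate is 1/3.
[A_1A_2P] = ½·(0·(4−(13/6)) + 3·(13/6−0) + (1/2)·(0−4)) = ½·(0 + 13/2 − 2) = 9/4, so the A_3-coordinate is 1/6.
Check: 1/2 + 1/3 + 1/6 = 1.

(1/2, 1/3, 1/6)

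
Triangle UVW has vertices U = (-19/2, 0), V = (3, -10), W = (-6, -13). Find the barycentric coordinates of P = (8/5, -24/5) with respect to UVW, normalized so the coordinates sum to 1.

Signed area of the reference triangle: [UVW] = ½·((-19/2)·(-10−(-13)) + 3·(-13−0) + (-6)·(0−(-10))) = ½·(-57/2 − 39 − 60) = -255/4.
[PVW] = ½·((8/5)·(-10−(-13)) + 3·(-13−(-24/5)) + (-6)·(-24/5−(-10))) = ½·(24/5 − 123/5 − 156/5) = -51/2, so the U-coordinate is (-51/2)/(-255/4) = 2/5.
[UPW] = ½·((-19/2)·(-24/5−(-13)) + (8/5)·(-13−0) + (-6)·(0−(-24/5))) = ½·(-779/10 − 104/5 − 144/5) = -255/4, so the V-coordinate is 1.
[UVP] = ½·((-19/2)·(-10−(-24/5)) + 3·(-24/5−0) + (8/5)·(0−(-10))) = ½·(247/5 − 72/5 + 16) = 51/2, so the W-coordinate is -2/5.

(2/5, 1, -2/5)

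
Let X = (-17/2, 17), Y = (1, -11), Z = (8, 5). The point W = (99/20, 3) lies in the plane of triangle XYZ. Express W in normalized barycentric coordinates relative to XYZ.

(1/10, 1/5, 7/10)

Signed area of the reference triangle: [XYZ] = ½·((-17/2)·(-11−5) + 1·(5−17) + 8·(17−(-11))) = ½·(136 − 12 + 224) = 174.
[WYZ] = ½·((99/20)·(-11−5) + 1·(5−3) + 8·(3−(-11))) = ½·(-396/5 + 2 + 112) = 87/5, so the X-coordinate is (87/5)/174 = 1/10.
[XWZ] = ½·((-17/2)·(3−5) + (99/20)·(5−17) + 8·(17−3)) = ½·(17 − 297/5 + 112) = 174/5, so the Y-coordinate is 1/5.
[XYW] = ½·((-17/2)·(-11−3) + 1·(3−17) + (99/20)·(17−(-11))) = ½·(119 − 14 + 693/5) = 609/5, so the Z-coordinate is 7/10.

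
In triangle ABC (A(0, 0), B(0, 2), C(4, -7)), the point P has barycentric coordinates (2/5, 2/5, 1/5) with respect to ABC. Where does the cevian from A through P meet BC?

(4/3, -1)

Line AP meets BC where the A-coordinate vanishes; zeroing P's A-weight and renormalizing leaves B, C-weights 2/5 : 1/5 → (2/3, 1/3).
So Q = (2/3)·B + (1/3)·C = (4/3, -1).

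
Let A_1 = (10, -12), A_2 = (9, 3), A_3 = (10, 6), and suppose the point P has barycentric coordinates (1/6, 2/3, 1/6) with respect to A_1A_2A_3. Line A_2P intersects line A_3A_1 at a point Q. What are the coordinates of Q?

Line A_2P meets A_3A_1 where the A_2-coordinate vanishes; zeroing P's A_2-weight and renormalizing leaves A_3, A_1-weights 1/6 : 1/6 → (1/2, 1/2).
So Q = (1/2)·A_3 + (1/2)·A_1 = (10, -3).

(10, -3)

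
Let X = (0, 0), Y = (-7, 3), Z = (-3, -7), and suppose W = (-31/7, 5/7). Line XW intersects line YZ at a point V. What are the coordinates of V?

(-31/5, 1)

Barycentric coordinates of W with respect to XYZ: (2/7, 4/7, 1/7).
On side YZ the X-coordinate is zero; dropping W's X-weight 2/7 and renormalizing the remaining 4/7 : 1/7 gives weights 4/5, 1/5 on Y, Z.
V = (4/5)·(-7, 3) + (1/5)·(-3, -7) = (-31/5, 1).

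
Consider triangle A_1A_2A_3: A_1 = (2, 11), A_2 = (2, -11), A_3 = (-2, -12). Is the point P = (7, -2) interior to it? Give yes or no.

no

Barycentric coordinates of P: (31/88, 167/88, -5/4).
The three coordinates are positive, positive, negative; a point is interior exactly when all three are positive.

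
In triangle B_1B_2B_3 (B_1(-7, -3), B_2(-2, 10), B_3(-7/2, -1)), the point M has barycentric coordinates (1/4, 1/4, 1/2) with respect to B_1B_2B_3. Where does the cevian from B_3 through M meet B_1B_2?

Line B_3M meets B_1B_2 where the B_3-coordinate vanishes; zeroing M's B_3-weight and renormalizing leaves B_1, B_2-weights 1/4 : 1/4 → (1/2, 1/2).
So N = (1/2)·B_1 + (1/2)·B_2 = (-9/2, 7/2).

(-9/2, 7/2)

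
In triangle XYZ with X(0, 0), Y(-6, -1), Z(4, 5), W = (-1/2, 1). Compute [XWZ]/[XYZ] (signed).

[XYZ] = ½·(0·(-1−5) + (-6)·(5−0) + 4·(0−(-1))) = ½·(0 − 30 + 4) = -13.
[XWZ] = ½·(0·(1−5) + (-1/2)·(5−0) + 4·(0−1)) = ½·(0 − 5/2 − 4) = -13/4, so the ratio is (-13/4)/(-13) = 1/4.

1/4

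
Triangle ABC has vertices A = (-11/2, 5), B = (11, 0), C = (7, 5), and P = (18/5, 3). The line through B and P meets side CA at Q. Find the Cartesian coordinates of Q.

Barycentric coordinates of P with respect to ABC: (2/5, 2/5, 1/5).
On side CA the B-coordinate is zero; dropping P's B-weight 2/5 and renormalizing the remaining 1/5 : 2/5 gives weights 1/3, 2/3 on C, A.
Q = (1/3)·(7, 5) + (2/3)·(-11/2, 5) = (-4/3, 5).

(-4/3, 5)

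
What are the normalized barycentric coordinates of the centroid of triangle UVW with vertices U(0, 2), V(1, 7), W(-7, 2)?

(1/3, 1/3, 1/3)

The centroid is the average of the vertices, so each weight is 1/3.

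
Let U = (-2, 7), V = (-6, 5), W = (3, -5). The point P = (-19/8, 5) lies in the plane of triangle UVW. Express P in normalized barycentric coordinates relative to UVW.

Signed area of the reference triangle: [UVW] = ½·((-2)·(5−(-5)) + (-6)·(-5−7) + 3·(7−5)) = ½·(-20 + 72 + 6) = 29.
[PVW] = ½·((-19/8)·(5−(-5)) + (-6)·(-5−5) + 3·(5−5)) = ½·(-95/4 + 60 + 0) = 145/8, so the U-coordinate is (145/8)/29 = 5/8.
[UPW] = ½·((-2)·(5−(-5)) + (-19/8)·(-5−7) + 3·(7−5)) = ½·(-20 + 57/2 + 6) = 29/4, so the V-coordinate is 1/4.
[UVP] = ½·((-2)·(5−5) + (-6)·(5−7) + (-19/8)·(7−5)) = ½·(0 + 12 − 19/4) = 29/8, so the W-coordinate is 1/8.

(5/8, 1/4, 1/8)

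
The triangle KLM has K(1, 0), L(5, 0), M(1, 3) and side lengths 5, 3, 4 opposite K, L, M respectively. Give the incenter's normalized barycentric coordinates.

The incenter has barycentric coordinates proportional to the opposite side lengths: (5 : 3 : 4).
Normalizing by 5+3+4 = 12 gives (5/12, 1/4, 1/3).

(5/12, 1/4, 1/3)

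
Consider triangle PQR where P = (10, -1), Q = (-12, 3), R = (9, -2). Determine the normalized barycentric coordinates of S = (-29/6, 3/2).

(1/6, 2/3, 1/6)

Signed area of the reference triangle: [PQR] = ½·(10·(3−(-2)) + (-12)·(-2−(-1)) + 9·(-1−3)) = ½·(50 + 12 − 36) = 13.
[SQR] = ½·((-29/6)·(3−(-2)) + (-12)·(-2−(3/2)) + 9·(3/2−3)) = ½·(-145/6 + 42 − 27/2) = 13/6, so the P-coordinate is (13/6)/13 = 1/6.
[PSR] = ½·(10·(3/2−(-2)) + (-29/6)·(-2−(-1)) + 9·(-1−(3/2))) = ½·(35 + 29/6 − 45/2) = 26/3, so the Q-coordinate is 2/3.
[PQS] = ½·(10·(3−(3/2)) + (-12)·(3/2−(-1)) + (-29/6)·(-1−3)) = ½·(15 − 30 + 58/3) = 13/6, so the R-coordinate is 1/6.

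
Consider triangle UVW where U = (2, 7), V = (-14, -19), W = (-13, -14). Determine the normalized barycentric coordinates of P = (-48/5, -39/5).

Signed area of the reference triangle: [UVW] = ½·(2·(-19−(-14)) + (-14)·(-14−7) + (-13)·(7−(-19))) = ½·(-10 + 294 − 338) = -27.
[PVW] = ½·((-48/5)·(-19−(-14)) + (-14)·(-14−(-39/5)) + (-13)·(-39/5−(-19))) = ½·(48 + 434/5 − 728/5) = -27/5, so the U-coordinate is (-27/5)/(-27) = 1/5.
[UPW] = ½·(2·(-39/5−(-14)) + (-48/5)·(-14−7) + (-13)·(7−(-39/5))) = ½·(62/5 + 1008/5 − 962/5) = 54/5, so the V-coordinate is -2/5.
[UVP] = ½·(2·(-19−(-39/5)) + (-14)·(-39/5−7) + (-48/5)·(7−(-19))) = ½·(-112/5 + 1036/5 − 1248/5) = -162/5, so the W-coordinate is 6/5.

(1/5, -2/5, 6/5)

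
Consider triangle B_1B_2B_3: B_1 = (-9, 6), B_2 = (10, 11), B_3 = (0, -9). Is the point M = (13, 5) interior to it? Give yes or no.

no

Barycentric coordinates of M: (-4/11, 107/110, 43/110).
The three coordinates are negative, positive, positive; a point is interior exactly when all three are positive.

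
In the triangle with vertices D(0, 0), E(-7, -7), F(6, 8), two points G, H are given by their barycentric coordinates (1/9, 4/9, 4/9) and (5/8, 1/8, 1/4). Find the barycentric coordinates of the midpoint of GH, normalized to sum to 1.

Since both coordinate triples sum to 1, the midpoint's barycentrics are the componentwise average.
(1/9+5/8)/2 = 53/144; similarly 41/144 and 25/72.

(53/144, 41/144, 25/72)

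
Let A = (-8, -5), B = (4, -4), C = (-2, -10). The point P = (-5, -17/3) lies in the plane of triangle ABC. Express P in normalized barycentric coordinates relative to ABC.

Signed area of the reference triangle: [ABC] = ½·((-8)·(-4−(-10)) + 4·(-10−(-5)) + (-2)·(-5−(-4))) = ½·(-48 − 20 + 2) = -33.
[PBC] = ½·((-5)·(-4−(-10)) + 4·(-10−(-17/3)) + (-2)·(-17/3−(-4))) = ½·(-30 − 52/3 + 10/3) = -22, so the A-coordinate is (-22)/(-33) = 2/3.
[APC] = ½·((-8)·(-17/3−(-10)) + (-5)·(-10−(-5)) + (-2)·(-5−(-17/3))) = ½·(-104/3 + 25 − 4/3) = -11/2, so the B-coordinate is 1/6.
[ABP] = ½·((-8)·(-4−(-17/3)) + 4·(-17/3−(-5)) + (-5)·(-5−(-4))) = ½·(-40/3 − 8/3 + 5) = -11/2, so the C-coordinate is 1/6.

(2/3, 1/6, 1/6)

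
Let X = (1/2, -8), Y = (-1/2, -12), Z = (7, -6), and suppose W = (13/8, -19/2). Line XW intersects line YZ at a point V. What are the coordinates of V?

(2, -10)

Barycentric coordinates of W with respect to XYZ: (1/4, 1/2, 1/4).
On side YZ the X-coordinate is zero; dropping W's X-weight 1/4 and renormalizing the remaining 1/2 : 1/4 gives weights 2/3, 1/3 on Y, Z.
V = (2/3)·(-1/2, -12) + (1/3)·(7, -6) = (2, -10).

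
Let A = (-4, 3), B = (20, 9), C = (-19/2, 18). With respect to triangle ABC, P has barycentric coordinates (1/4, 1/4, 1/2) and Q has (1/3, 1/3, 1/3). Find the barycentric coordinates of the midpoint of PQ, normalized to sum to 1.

Since both coordinate triples sum to 1, the midpoint's barycentrics are the componentwise average.
(1/4+1/3)/2 = 7/24; similarly 7/24 and 5/12.

(7/24, 7/24, 5/12)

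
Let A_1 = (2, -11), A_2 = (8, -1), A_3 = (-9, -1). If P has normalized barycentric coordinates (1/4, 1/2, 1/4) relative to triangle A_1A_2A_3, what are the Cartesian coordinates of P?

(9/4, -7/2)

P = (1/4)·A_1 + (1/2)·A_2 + (1/4)·A_3.
x-coordinate: (1/4)·2 + (1/2)·8 + (1/4)·(-9) = 9/4.
y-coordinate: (1/4)·(-11) + (1/2)·(-1) + (1/4)·(-1) = -7/2.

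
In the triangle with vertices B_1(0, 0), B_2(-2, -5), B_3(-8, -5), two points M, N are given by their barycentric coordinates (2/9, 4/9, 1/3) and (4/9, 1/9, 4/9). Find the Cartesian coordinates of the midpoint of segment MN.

Barycentric coordinates of the midpoint are the average: (1/3, 5/18, 7/18).
Converting: (1/3)·B_1 + (5/18)·B_2 + (7/18)·B_3 = (-11/3, -10/3).

(-11/3, -10/3)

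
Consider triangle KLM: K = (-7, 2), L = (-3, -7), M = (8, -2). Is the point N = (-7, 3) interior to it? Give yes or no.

Barycentric coordinates of N: (130/119, -15/119, 4/119).
The three coordinates are positive, negative, positive; a point is interior exactly when all three are positive.

no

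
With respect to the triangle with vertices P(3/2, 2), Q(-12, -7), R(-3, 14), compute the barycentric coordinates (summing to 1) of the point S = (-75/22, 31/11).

(5/11, 3/11, 3/11)

Signed area of the reference triangle: [PQR] = ½·((3/2)·(-7−14) + (-12)·(14−2) + (-3)·(2−(-7))) = ½·(-63/2 − 144 − 27) = -405/4.
[SQR] = ½·((-75/22)·(-7−14) + (-12)·(14−(31/11)) + (-3)·(31/11−(-7))) = ½·(1575/22 − 1476/11 − 324/11) = -2025/44, so the P-coordinate is (-2025/44)/(-405/4) = 5/11.
[PSR] = ½·((3/2)·(31/11−14) + (-75/22)·(14−2) + (-3)·(2−(31/11))) = ½·(-369/22 − 450/11 + 27/11) = -1215/44, so the Q-coordinate is 3/11.
[PQS] = ½·((3/2)·(-7−(31/11)) + (-12)·(31/11−2) + (-75/22)·(2−(-7))) = ½·(-162/11 − 108/11 − 675/22) = -1215/44, so the R-coordinate is 3/11.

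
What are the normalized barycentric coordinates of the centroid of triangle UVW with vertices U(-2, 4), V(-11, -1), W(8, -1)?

(1/3, 1/3, 1/3)

The centroid is the average of the vertices, so each weight is 1/3.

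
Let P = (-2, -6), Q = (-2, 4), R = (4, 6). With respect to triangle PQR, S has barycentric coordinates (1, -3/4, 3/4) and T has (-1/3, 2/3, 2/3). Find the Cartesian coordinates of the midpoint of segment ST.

Barycentric coordinates of the midpoint are the average: (1/3, -1/24, 17/24).
Converting: (1/3)·P + (-1/24)·Q + (17/24)·R = (9/4, 25/12).

(9/4, 25/12)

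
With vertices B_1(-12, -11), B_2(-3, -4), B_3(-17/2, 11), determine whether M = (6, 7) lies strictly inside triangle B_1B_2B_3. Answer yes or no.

Barycentric coordinates of M: (-391/347, 666/347, 72/347).
The three coordinates are negative, positive, positive; a point is interior exactly when all three are positive.

no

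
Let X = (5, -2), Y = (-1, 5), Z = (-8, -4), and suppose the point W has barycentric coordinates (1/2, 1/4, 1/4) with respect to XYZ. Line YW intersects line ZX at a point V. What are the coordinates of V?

Line YW meets ZX where the Y-coordinate vanishes; zeroing W's Y-weight and renormalizing leaves Z, X-weights 1/4 : 1/2 → (1/3, 2/3).
So V = (1/3)·Z + (2/3)·X = (2/3, -8/3).

(2/3, -8/3)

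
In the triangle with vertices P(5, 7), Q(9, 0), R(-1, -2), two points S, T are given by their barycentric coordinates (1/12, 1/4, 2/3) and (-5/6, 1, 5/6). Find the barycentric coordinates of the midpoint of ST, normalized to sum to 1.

(-3/8, 5/8, 3/4)

Since both coordinate triples sum to 1, the midpoint's barycentrics are the componentwise average.
(1/12+-5/6)/2 = -3/8; similarly 5/8 and 3/4.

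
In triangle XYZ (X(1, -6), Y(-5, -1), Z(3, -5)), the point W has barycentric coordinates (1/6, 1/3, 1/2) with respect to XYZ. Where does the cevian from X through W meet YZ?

Line XW meets YZ where the X-coordinate vanishes; zeroing W's X-weight and renormalizing leaves Y, Z-weights 1/3 : 1/2 → (2/5, 3/5).
So V = (2/5)·Y + (3/5)·Z = (-1/5, -17/5).

(-1/5, -17/5)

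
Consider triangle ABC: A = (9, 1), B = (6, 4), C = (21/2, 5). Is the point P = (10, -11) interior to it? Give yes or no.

no

Barycentric coordinates of P: (13/3, -4/3, -2).
The three coordinates are positive, negative, negative; a point is interior exactly when all three are positive.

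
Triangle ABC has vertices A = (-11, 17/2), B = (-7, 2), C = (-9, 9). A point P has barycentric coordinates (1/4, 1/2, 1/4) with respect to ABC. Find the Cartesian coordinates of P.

P = (1/4)·A + (1/2)·B + (1/4)·C.
x-coordinate: (1/4)·(-11) + (1/2)·(-7) + (1/4)·(-9) = -17/2.
y-coordinate: (1/4)·(17/2) + (1/2)·2 + (1/4)·9 = 43/8.

(-17/2, 43/8)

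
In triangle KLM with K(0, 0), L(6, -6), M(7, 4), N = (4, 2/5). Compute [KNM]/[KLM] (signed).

1/5

[KLM] = ½·(0·(-6−4) + 6·(4−0) + 7·(0−(-6))) = ½·(0 + 24 + 42) = 33.
[KNM] = ½·(0·(2/5−4) + 4·(4−0) + 7·(0−(2/5))) = ½·(0 + 16 − 14/5) = 33/5, so the ratio is (33/5)/33 = 1/5.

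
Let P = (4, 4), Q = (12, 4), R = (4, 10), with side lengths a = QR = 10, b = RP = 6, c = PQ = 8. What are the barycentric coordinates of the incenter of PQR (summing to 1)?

The incenter has barycentric coordinates proportional to the opposite side lengths: (10 : 6 : 8).
Normalizing by 10+6+8 = 24 gives (5/12, 1/4, 1/3).

(5/12, 1/4, 1/3)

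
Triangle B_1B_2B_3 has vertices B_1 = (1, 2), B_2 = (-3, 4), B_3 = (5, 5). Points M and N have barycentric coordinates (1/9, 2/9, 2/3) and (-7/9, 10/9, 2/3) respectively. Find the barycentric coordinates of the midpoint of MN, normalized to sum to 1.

Since both coordinate triples sum to 1, the midpoint's barycentrics are the componentwise average.
(1/9+-7/9)/2 = -1/3; similarly 2/3 and 2/3.

(-1/3, 2/3, 2/3)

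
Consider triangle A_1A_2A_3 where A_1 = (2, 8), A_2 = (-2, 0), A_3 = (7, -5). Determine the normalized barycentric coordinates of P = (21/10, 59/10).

Signed area of the reference triangle: [A_1A_2A_3] = ½·(2·(0−(-5)) + (-2)·(-5−8) + 7·(8−0)) = ½·(10 + 26 + 56) = 46.
[PA_2A_3] = ½·((21/10)·(0−(-5)) + (-2)·(-5−(59/10)) + 7·(59/10−0)) = ½·(21/2 + 109/5 + 413/10) = 184/5, so the A_1-coordinate is (184/5)/46 = 4/5.
[A_1PA_3] = ½·(2·(59/10−(-5)) + (21/10)·(-5−8) + 7·(8−(59/10))) = ½·(109/5 − 273/10 + 147/10) = 23/5, so the A_2-coordinate is 1/10.
[A_1A_2P] = ½·(2·(0−(59/10)) + (-2)·(59/10−8) + (21/10)·(8−0)) = ½·(-59/5 + 21/5 + 84/5) = 23/5, so the A_3-coordinate is 1/10.
Check: 4/5 + 1/10 + 1/10 = 1.

(4/5, 1/10, 1/10)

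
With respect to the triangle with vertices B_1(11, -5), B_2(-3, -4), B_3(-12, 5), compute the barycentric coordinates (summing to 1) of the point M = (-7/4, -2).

(1/4, 1/2, 1/4)

Signed area of the reference triangle: [B_1B_2B_3] = ½·(11·(-4−5) + (-3)·(5−(-5)) + (-12)·(-5−(-4))) = ½·(-99 − 30 + 12) = -117/2.
[MB_2B_3] = ½·((-7/4)·(-4−5) + (-3)·(5−(-2)) + (-12)·(-2−(-4))) = ½·(63/4 − 21 − 24) = -117/8, so the B_1-coordinate is (-117/8)/(-117/2) = 1/4.
[B_1MB_3] = ½·(11·(-2−5) + (-7/4)·(5−(-5)) + (-12)·(-5−(-2))) = ½·(-77 − 35/2 + 36) = -117/4, so the B_2-coordinate is 1/2.
[B_1B_2M] = ½·(11·(-4−(-2)) + (-3)·(-2−(-5)) + (-7/4)·(-5−(-4))) = ½·(-22 − 9 + 7/4) = -117/8, so the B_3-coordinate is 1/4.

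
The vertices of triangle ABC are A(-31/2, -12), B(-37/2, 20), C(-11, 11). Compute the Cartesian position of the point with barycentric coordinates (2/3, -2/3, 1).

(-9, -31/3)

P = (2/3)·A + (-2/3)·B + 1·C.
x-coordinate: (2/3)·(-31/2) + (-2/3)·(-37/2) + 1·(-11) = -9.
y-coordinate: (2/3)·(-12) + (-2/3)·20 + 1·11 = -31/3.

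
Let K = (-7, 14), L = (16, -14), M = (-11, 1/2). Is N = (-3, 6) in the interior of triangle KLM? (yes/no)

yes

Barycentric coordinates of N: (529/845, 172/845, 144/845).
The three coordinates are positive, positive, positive; a point is interior exactly when all three are positive.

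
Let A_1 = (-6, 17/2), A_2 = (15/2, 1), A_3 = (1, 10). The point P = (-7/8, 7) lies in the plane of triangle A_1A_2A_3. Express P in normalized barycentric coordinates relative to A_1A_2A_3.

(1/2, 1/4, 1/4)

Signed area of the reference triangle: [A_1A_2A_3] = ½·((-6)·(1−10) + (15/2)·(10−(17/2)) + 1·(17/2−1)) = ½·(54 + 45/4 + 15/2) = 291/8.
[PA_2A_3] = ½·((-7/8)·(1−10) + (15/2)·(10−7) + 1·(7−1)) = ½·(63/8 + 45/2 + 6) = 291/16, so the A_1-coordinate is (291/16)/(291/8) = 1/2.
[A_1PA_3] = ½·((-6)·(7−10) + (-7/8)·(10−(17/2)) + 1·(17/2−7)) = ½·(18 − 21/16 + 3/2) = 291/32, so the A_2-coordinate is 1/4.
[A_1A_2P] = ½·((-6)·(1−7) + (15/2)·(7−(17/2)) + (-7/8)·(17/2−1)) = ½·(36 − 45/4 − 105/16) = 291/32, so the A_3-coordinate is 1/4.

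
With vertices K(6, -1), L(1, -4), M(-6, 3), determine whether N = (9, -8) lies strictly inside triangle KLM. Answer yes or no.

Barycentric coordinates of N: (1/2, 9/7, -11/14).
The three coordinates are positive, positive, negative; a point is interior exactly when all three are positive.

no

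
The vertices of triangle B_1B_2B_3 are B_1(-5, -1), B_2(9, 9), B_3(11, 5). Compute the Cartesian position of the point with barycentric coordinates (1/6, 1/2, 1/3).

(22/3, 6)

M = (1/6)·B_1 + (1/2)·B_2 + (1/3)·B_3.
x-coordinate: (1/6)·(-5) + (1/2)·9 + (1/3)·11 = 22/3.
y-coordinate: (1/6)·(-1) + (1/2)·9 + (1/3)·5 = 6.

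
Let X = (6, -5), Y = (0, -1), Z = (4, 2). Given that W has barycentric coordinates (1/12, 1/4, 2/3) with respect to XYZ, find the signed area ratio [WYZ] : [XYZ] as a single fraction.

1/12

The signed ratio [WYZ]/[XYZ] equals the barycentric coordinate of W at vertex X, which is 1/12.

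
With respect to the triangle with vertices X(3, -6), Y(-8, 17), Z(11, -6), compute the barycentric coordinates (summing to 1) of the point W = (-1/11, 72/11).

Signed area of the reference triangle: [XYZ] = ½·(3·(17−(-6)) + (-8)·(-6−(-6)) + 11·(-6−17)) = ½·(69 + 0 − 253) = -92.
[WYZ] = ½·((-1/11)·(17−(-6)) + (-8)·(-6−(72/11)) + 11·(72/11−17)) = ½·(-23/11 + 1104/11 − 115) = -92/11, so the X-coordinate is (-92/11)/(-92) = 1/11.
[XWZ] = ½·(3·(72/11−(-6)) + (-1/11)·(-6−(-6)) + 11·(-6−(72/11))) = ½·(414/11 + 0 − 138) = -552/11, so the Y-coordinate is 6/11.
[XYW] = ½·(3·(17−(72/11)) + (-8)·(72/11−(-6)) + (-1/11)·(-6−17)) = ½·(345/11 − 1104/11 + 23/11) = -368/11, so the Z-coordinate is 4/11.

(1/11, 6/11, 4/11)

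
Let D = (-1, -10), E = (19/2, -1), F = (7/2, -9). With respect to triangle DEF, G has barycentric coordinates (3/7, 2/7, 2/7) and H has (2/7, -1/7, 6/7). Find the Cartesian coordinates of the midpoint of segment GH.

(65/28, -123/14)

Barycentric coordinates of the midpoint are the average: (5/14, 1/14, 4/7).
Converting: (5/14)·D + (1/14)·E + (4/7)·F = (65/28, -123/14).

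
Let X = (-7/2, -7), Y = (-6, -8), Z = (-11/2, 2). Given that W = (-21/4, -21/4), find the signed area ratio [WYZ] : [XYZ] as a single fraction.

1/4

[XYZ] = ½·((-7/2)·(-8−2) + (-6)·(2−(-7)) + (-11/2)·(-7−(-8))) = ½·(35 − 54 − 11/2) = -49/4.
[WYZ] = ½·((-21/4)·(-8−2) + (-6)·(2−(-21/4)) + (-11/2)·(-21/4−(-8))) = ½·(105/2 − 87/2 − 121/8) = -49/16, so the ratio is (-49/16)/(-49/4) = 1/4.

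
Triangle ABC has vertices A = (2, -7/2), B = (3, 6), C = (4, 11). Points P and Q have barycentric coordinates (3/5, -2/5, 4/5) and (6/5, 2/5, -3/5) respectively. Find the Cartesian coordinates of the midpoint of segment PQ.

(11/5, -41/20)

Barycentric coordinates of the midpoint are the average: (9/10, 0, 1/10).
Converting: (9/10)·A + 0·B + (1/10)·C = (11/5, -41/20).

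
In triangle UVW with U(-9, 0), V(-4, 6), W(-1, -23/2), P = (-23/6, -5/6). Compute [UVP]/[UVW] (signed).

1/3

[UVW] = ½·((-9)·(6−(-23/2)) + (-4)·(-23/2−0) + (-1)·(0−6)) = ½·(-315/2 + 46 + 6) = -211/4.
[UVP] = ½·((-9)·(6−(-5/6)) + (-4)·(-5/6−0) + (-23/6)·(0−6)) = ½·(-123/2 + 10/3 + 23) = -211/12, so the ratio is (-211/12)/(-211/4) = 1/3.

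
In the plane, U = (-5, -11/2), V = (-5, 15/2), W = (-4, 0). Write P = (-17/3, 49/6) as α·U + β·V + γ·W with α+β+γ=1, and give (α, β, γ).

Signed area of the reference triangle: [UVW] = ½·((-5)·(15/2−0) + (-5)·(0−(-11/2)) + (-4)·(-11/2−(15/2))) = ½·(-75/2 − 55/2 + 52) = -13/2.
[PVW] = ½·((-17/3)·(15/2−0) + (-5)·(0−(49/6)) + (-4)·(49/6−(15/2))) = ½·(-85/2 + 245/6 − 8/3) = -13/6, so the U-coordinate is (-13/6)/(-13/2) = 1/3.
[UPW] = ½·((-5)·(49/6−0) + (-17/3)·(0−(-11/2)) + (-4)·(-11/2−(49/6))) = ½·(-245/6 − 187/6 + 164/3) = -26/3, so the V-coordinate is 4/3.
[UVP] = ½·((-5)·(15/2−(49/6)) + (-5)·(49/6−(-11/2)) + (-17/3)·(-11/2−(15/2))) = ½·(10/3 − 205/3 + 221/3) = 13/3, so the W-coordinate is -2/3.

(1/3, 4/3, -2/3)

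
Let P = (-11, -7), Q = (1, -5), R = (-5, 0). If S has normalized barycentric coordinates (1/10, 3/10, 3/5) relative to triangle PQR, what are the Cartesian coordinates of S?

S = (1/10)·P + (3/10)·Q + (3/5)·R.
x-coordinate: (1/10)·(-11) + (3/10)·1 + (3/5)·(-5) = -19/5.
y-coordinate: (1/10)·(-7) + (3/10)·(-5) + (3/5)·0 = -11/5.

(-19/5, -11/5)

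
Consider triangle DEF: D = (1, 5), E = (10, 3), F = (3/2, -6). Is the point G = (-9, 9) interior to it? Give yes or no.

Barycentric coordinates of G: (111/49, -54/49, -8/49).
The three coordinates are positive, negative, negative; a point is interior exactly when all three are positive.

no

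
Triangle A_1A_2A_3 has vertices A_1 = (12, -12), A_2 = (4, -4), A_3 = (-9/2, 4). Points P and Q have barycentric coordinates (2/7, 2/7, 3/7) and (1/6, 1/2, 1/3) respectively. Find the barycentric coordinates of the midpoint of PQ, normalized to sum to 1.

(19/84, 11/28, 8/21)

Since both coordinate triples sum to 1, the midpoint's barycentrics are the componentwise average.
(2/7+1/6)/2 = 19/84; similarly 11/28 and 8/21.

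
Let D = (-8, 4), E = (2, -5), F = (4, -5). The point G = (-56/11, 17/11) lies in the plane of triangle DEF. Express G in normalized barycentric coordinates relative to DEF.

Signed area of the reference triangle: [DEF] = ½·((-8)·(-5−(-5)) + 2·(-5−4) + 4·(4−(-5))) = ½·(0 − 18 + 36) = 9.
[GEF] = ½·((-56/11)·(-5−(-5)) + 2·(-5−(17/11)) + 4·(17/11−(-5))) = ½·(0 − 144/11 + 288/11) = 72/11, so the D-coordinate is (72/11)/9 = 8/11.
[DGF] = ½·((-8)·(17/11−(-5)) + (-56/11)·(-5−4) + 4·(4−(17/11))) = ½·(-576/11 + 504/11 + 108/11) = 18/11, so the E-coordinate is 2/11.
[DEG] = ½·((-8)·(-5−(17/11)) + 2·(17/11−4) + (-56/11)·(4−(-5))) = ½·(576/11 − 54/11 − 504/11) = 9/11, so the F-coordinate is 1/11.

(8/11, 2/11, 1/11)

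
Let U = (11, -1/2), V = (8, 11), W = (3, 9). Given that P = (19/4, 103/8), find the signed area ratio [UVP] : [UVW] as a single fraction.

1/2

[UVW] = ½·(11·(11−9) + 8·(9−(-1/2)) + 3·(-1/2−11)) = ½·(22 + 76 − 69/2) = 127/4.
[UVP] = ½·(11·(11−(103/8)) + 8·(103/8−(-1/2)) + (19/4)·(-1/2−11)) = ½·(-165/8 + 107 − 437/8) = 127/8, so the ratio is (127/8)/(127/4) = 1/2.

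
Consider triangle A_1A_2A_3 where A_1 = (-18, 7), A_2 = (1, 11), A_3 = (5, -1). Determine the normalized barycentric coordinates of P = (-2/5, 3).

(1/5, 1/5, 3/5)

Signed area of the reference triangle: [A_1A_2A_3] = ½·((-18)·(11−(-1)) + 1·(-1−7) + 5·(7−11)) = ½·(-216 − 8 − 20) = -122.
[PA_2A_3] = ½·((-2/5)·(11−(-1)) + 1·(-1−3) + 5·(3−11)) = ½·(-24/5 − 4 − 40) = -122/5, so the A_1-coordinate is (-122/5)/(-122) = 1/5.
[A_1PA_3] = ½·((-18)·(3−(-1)) + (-2/5)·(-1−7) + 5·(7−3)) = ½·(-72 + 16/5 + 20) = -122/5, so the A_2-coordinate is 1/5.
[A_1A_2P] = ½·((-18)·(11−3) + 1·(3−7) + (-2/5)·(7−11)) = ½·(-144 − 4 + 8/5) = -366/5, so the A_3-coordinate is 3/5.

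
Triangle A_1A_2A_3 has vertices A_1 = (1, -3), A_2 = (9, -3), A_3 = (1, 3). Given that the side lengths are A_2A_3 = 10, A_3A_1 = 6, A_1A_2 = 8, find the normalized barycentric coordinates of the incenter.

(5/12, 1/4, 1/3)

The incenter has barycentric coordinates proportional to the opposite side lengths: (10 : 6 : 8).
Normalizing by 10+6+8 = 24 gives (5/12, 1/4, 1/3).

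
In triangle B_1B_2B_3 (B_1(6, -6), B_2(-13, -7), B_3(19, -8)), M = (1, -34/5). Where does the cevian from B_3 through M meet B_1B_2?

Barycentric coordinates of M with respect to B_1B_2B_3: (2/5, 2/5, 1/5).
On side B_1B_2 the B_3-coordinate is zero; dropping M's B_3-weight 1/5 and renormalizing the remaining 2/5 : 2/5 gives weights 1/2, 1/2 on B_1, B_2.
N = (1/2)·(6, -6) + (1/2)·(-13, -7) = (-7/2, -13/2).

(-7/2, -13/2)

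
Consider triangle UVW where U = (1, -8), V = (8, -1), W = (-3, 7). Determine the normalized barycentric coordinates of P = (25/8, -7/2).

(1/2, 3/8, 1/8)

Signed area of the reference triangle: [UVW] = ½·(1·(-1−7) + 8·(7−(-8)) + (-3)·(-8−(-1))) = ½·(-8 + 120 + 21) = 133/2.
[PVW] = ½·((25/8)·(-1−7) + 8·(7−(-7/2)) + (-3)·(-7/2−(-1))) = ½·(-25 + 84 + 15/2) = 133/4, so the U-coordinate is (133/4)/(133/2) = 1/2.
[UPW] = ½·(1·(-7/2−7) + (25/8)·(7−(-8)) + (-3)·(-8−(-7/2))) = ½·(-21/2 + 375/8 + 27/2) = 399/16, so the V-coordinate is 3/8.
[UVP] = ½·(1·(-1−(-7/2)) + 8·(-7/2−(-8)) + (25/8)·(-8−(-1))) = ½·(5/2 + 36 − 175/8) = 133/16, so the W-coordinate is 1/8.
Check: 1/2 + 3/8 + 1/8 = 1.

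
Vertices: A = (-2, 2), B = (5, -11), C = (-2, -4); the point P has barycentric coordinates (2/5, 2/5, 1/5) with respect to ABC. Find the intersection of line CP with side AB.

(3/2, -9/2)

Line CP meets AB where the C-coordinate vanishes; zeroing P's C-weight and renormalizing leaves A, B-weights 2/5 : 2/5 → (1/2, 1/2).
So Q = (1/2)·A + (1/2)·B = (3/2, -9/2).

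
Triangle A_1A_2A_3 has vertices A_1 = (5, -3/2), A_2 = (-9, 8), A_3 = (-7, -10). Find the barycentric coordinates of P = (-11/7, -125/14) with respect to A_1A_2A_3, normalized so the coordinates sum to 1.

(3/7, -1/7, 5/7)

Signed area of the reference triangle: [A_1A_2A_3] = ½·(5·(8−(-10)) + (-9)·(-10−(-3/2)) + (-7)·(-3/2−8)) = ½·(90 + 153/2 + 133/2) = 233/2.
[PA_2A_3] = ½·((-11/7)·(8−(-10)) + (-9)·(-10−(-125/14)) + (-7)·(-125/14−8)) = ½·(-198/7 + 135/14 + 237/2) = 699/14, so the A_1-coordinate is (699/14)/(233/2) = 3/7.
[A_1PA_3] = ½·(5·(-125/14−(-10)) + (-11/7)·(-10−(-3/2)) + (-7)·(-3/2−(-125/14))) = ½·(75/14 + 187/14 − 52) = -233/14, so the A_2-coordinate is -1/7.
[A_1A_2P] = ½·(5·(8−(-125/14)) + (-9)·(-125/14−(-3/2)) + (-11/7)·(-3/2−8)) = ½·(1185/14 + 468/7 + 209/14) = 1165/14, so the A_3-coordinate is 5/7.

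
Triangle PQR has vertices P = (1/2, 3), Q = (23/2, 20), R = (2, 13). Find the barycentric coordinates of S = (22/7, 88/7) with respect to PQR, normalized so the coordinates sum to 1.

(1/7, 1/7, 5/7)

Signed area of the reference triangle: [PQR] = ½·((1/2)·(20−13) + (23/2)·(13−3) + 2·(3−20)) = ½·(7/2 + 115 − 34) = 169/4.
[SQR] = ½·((22/7)·(20−13) + (23/2)·(13−(88/7)) + 2·(88/7−20)) = ½·(22 + 69/14 − 104/7) = 169/28, so the P-coordinate is (169/28)/(169/4) = 1/7.
[PSR] = ½·((1/2)·(88/7−13) + (22/7)·(13−3) + 2·(3−(88/7))) = ½·(-3/14 + 220/7 − 134/7) = 169/28, so the Q-coordinate is 1/7.
[PQS] = ½·((1/2)·(20−(88/7)) + (23/2)·(88/7−3) + (22/7)·(3−20)) = ½·(26/7 + 1541/14 − 374/7) = 845/28, so the R-coordinate is 5/7.
Check: 1/7 + 1/7 + 5/7 = 1.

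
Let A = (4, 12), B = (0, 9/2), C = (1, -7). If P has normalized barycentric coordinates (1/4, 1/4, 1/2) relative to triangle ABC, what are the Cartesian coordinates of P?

P = (1/4)·A + (1/4)·B + (1/2)·C.
x-coordinate: (1/4)·4 + (1/4)·0 + (1/2)·1 = 3/2.
y-coordinate: (1/4)·12 + (1/4)·(9/2) + (1/2)·(-7) = 5/8.

(3/2, 5/8)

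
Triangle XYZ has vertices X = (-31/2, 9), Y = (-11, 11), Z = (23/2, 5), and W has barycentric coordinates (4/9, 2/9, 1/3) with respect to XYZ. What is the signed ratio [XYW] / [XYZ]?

The signed ratio [XYW]/[XYZ] equals the barycentric coordinate of W at vertex Z, which is 1/3.

1/3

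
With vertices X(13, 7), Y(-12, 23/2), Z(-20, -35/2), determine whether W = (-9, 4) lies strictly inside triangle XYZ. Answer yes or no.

Barycentric coordinates of W: (147/761, 440/761, 174/761).
The three coordinates are positive, positive, positive; a point is interior exactly when all three are positive.

yes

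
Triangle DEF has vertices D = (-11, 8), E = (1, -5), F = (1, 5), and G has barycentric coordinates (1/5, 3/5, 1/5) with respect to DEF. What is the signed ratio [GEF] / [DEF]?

1/5

The signed ratio [GEF]/[DEF] equals the barycentric coordinate of G at vertex D, which is 1/5.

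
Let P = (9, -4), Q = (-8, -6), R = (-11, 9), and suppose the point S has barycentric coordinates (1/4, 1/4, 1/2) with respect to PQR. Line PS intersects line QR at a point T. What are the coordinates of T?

Line PS meets QR where the P-coordinate vanishes; zeroing S's P-weight and renormalizing leaves Q, R-weights 1/4 : 1/2 → (1/3, 2/3).
So T = (1/3)·Q + (2/3)·R = (-10, 4).

(-10, 4)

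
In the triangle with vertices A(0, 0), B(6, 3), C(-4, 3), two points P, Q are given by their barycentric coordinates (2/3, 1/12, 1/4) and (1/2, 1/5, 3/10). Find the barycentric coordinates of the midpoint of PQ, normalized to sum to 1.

(7/12, 17/120, 11/40)

Since both coordinate triples sum to 1, the midpoint's barycentrics are the componentwise average.
(2/3+1/2)/2 = 7/12; similarly 17/120 and 11/40.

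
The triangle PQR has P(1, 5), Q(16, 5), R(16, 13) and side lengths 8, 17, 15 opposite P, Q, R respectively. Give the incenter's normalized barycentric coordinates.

The incenter has barycentric coordinates proportional to the opposite side lengths: (8 : 17 : 15).
Normalizing by 8+17+15 = 40 gives (1/5, 17/40, 3/8).

(1/5, 17/40, 3/8)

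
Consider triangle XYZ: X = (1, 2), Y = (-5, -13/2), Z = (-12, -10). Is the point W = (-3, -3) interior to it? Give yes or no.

Barycentric coordinates of W: (5/11, 34/77, 8/77).
The three coordinates are positive, positive, positive; a point is interior exactly when all three are positive.

yes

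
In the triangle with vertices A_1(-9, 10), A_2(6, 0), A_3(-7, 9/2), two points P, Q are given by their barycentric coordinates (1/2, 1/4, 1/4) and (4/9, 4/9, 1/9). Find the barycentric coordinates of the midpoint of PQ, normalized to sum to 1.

(17/36, 25/72, 13/72)

Since both coordinate triples sum to 1, the midpoint's barycentrics are the componentwise average.
(1/2+4/9)/2 = 17/36; similarly 25/72 and 13/72.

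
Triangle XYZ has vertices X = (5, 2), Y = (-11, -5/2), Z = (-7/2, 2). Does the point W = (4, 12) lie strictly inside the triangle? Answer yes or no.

Barycentric coordinates of W: (-55/51, -20/9, 658/153).
The three coordinates are negative, negative, positive; a point is interior exactly when all three are positive.

no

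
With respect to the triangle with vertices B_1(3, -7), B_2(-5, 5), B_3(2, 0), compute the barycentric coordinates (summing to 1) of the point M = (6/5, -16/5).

Signed area of the reference triangle: [B_1B_2B_3] = ½·(3·(5−0) + (-5)·(0−(-7)) + 2·(-7−5)) = ½·(15 − 35 − 24) = -22.
[MB_2B_3] = ½·((6/5)·(5−0) + (-5)·(0−(-16/5)) + 2·(-16/5−5)) = ½·(6 − 16 − 82/5) = -66/5, so the B_1-coordinate is (-66/5)/(-22) = 3/5.
[B_1MB_3] = ½·(3·(-16/5−0) + (6/5)·(0−(-7)) + 2·(-7−(-16/5))) = ½·(-48/5 + 42/5 − 38/5) = -22/5, so the B_2-coordinate is 1/5.
[B_1B_2M] = ½·(3·(5−(-16/5)) + (-5)·(-16/5−(-7)) + (6/5)·(-7−5)) = ½·(123/5 − 19 − 72/5) = -22/5, so the B_3-coordinate is 1/5.

(3/5, 1/5, 1/5)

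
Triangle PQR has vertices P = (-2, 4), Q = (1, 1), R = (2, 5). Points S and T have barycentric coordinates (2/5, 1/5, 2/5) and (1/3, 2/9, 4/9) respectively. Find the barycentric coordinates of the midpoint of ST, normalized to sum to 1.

(11/30, 19/90, 19/45)

Since both coordinate triples sum to 1, the midpoint's barycentrics are the componentwise average.
(2/5+1/3)/2 = 11/30; similarly 19/90 and 19/45.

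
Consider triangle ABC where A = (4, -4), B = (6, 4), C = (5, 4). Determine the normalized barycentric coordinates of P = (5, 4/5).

Signed area of the reference triangle: [ABC] = ½·(4·(4−4) + 6·(4−(-4)) + 5·(-4−4)) = ½·(0 + 48 − 40) = 4.
[PBC] = ½·(5·(4−4) + 6·(4−(4/5)) + 5·(4/5−4)) = ½·(0 + 96/5 − 16) = 8/5, so the A-coordinate is (8/5)/4 = 2/5.
[APC] = ½·(4·(4/5−4) + 5·(4−(-4)) + 5·(-4−(4/5))) = ½·(-64/5 + 40 − 24) = 8/5, so the B-coordinate is 2/5.
[ABP] = ½·(4·(4−(4/5)) + 6·(4/5−(-4)) + 5·(-4−4)) = ½·(64/5 + 144/5 − 40) = 4/5, so the C-coordinate is 1/5.

(2/5, 2/5, 1/5)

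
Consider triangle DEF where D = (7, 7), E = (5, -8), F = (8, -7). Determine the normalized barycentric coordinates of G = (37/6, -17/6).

Signed area of the reference triangle: [DEF] = ½·(7·(-8−(-7)) + 5·(-7−7) + 8·(7−(-8))) = ½·(-7 − 70 + 120) = 43/2.
[GEF] = ½·((37/6)·(-8−(-7)) + 5·(-7−(-17/6)) + 8·(-17/6−(-8))) = ½·(-37/6 − 125/6 + 124/3) = 43/6, so the D-coordinate is (43/6)/(43/2) = 1/3.
[DGF] = ½·(7·(-17/6−(-7)) + (37/6)·(-7−7) + 8·(7−(-17/6))) = ½·(175/6 − 259/3 + 236/3) = 43/4, so the E-coordinate is 1/2.
[DEG] = ½·(7·(-8−(-17/6)) + 5·(-17/6−7) + (37/6)·(7−(-8))) = ½·(-217/6 − 295/6 + 185/2) = 43/12, so the F-coordinate is 1/6.
Check: 1/3 + 1/2 + 1/6 = 1.

(1/3, 1/2, 1/6)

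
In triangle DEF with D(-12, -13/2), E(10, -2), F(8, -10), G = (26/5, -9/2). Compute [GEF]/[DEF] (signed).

[DEF] = ½·((-12)·(-2−(-10)) + 10·(-10−(-13/2)) + 8·(-13/2−(-2))) = ½·(-96 − 35 − 36) = -167/2.
[GEF] = ½·((26/5)·(-2−(-10)) + 10·(-10−(-9/2)) + 8·(-9/2−(-2))) = ½·(208/5 − 55 − 20) = -167/10, so the ratio is (-167/10)/(-167/2) = 1/5.

1/5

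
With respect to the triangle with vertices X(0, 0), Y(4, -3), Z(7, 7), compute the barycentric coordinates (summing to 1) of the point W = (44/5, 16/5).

(-3/5, 4/5, 4/5)

Signed area of the reference triangle: [XYZ] = ½·(0·(-3−7) + 4·(7−0) + 7·(0−(-3))) = ½·(0 + 28 + 21) = 49/2.
[WYZ] = ½·((44/5)·(-3−7) + 4·(7−(16/5)) + 7·(16/5−(-3))) = ½·(-88 + 76/5 + 217/5) = -147/10, so the X-coordinate is (-147/10)/(49/2) = -3/5.
[XWZ] = ½·(0·(16/5−7) + (44/5)·(7−0) + 7·(0−(16/5))) = ½·(0 + 308/5 − 112/5) = 98/5, so the Y-coordinate is 4/5.
[XYW] = ½·(0·(-3−(16/5)) + 4·(16/5−0) + (44/5)·(0−(-3))) = ½·(0 + 64/5 + 132/5) = 98/5, so the Z-coordinate is 4/5.
Check: -3/5 + 4/5 + 4/5 = 1.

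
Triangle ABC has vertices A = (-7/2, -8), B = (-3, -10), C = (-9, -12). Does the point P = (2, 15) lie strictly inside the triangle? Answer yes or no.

Barycentric coordinates of P: (140/13, -209/26, -45/26).
The three coordinates are positive, negative, negative; a point is interior exactly when all three are positive.

no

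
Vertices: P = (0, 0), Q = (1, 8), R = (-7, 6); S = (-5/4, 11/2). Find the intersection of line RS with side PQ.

(2/3, 16/3)

Barycentric coordinates of S with respect to PQR: (1/4, 1/2, 1/4).
On side PQ the R-coordinate is zero; dropping S's R-weight 1/4 and renormalizing the remaining 1/4 : 1/2 gives weights 1/3, 2/3 on P, Q.
T = (1/3)·(0, 0) + (2/3)·(1, 8) = (2/3, 16/3).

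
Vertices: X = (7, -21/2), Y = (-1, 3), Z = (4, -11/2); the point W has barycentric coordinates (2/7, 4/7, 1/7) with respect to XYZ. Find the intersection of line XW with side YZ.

Line XW meets YZ where the X-coordinate vanishes; zeroing W's X-weight and renormalizing leaves Y, Z-weights 4/7 : 1/7 → (4/5, 1/5).
So V = (4/5)·Y + (1/5)·Z = (0, 13/10).

(0, 13/10)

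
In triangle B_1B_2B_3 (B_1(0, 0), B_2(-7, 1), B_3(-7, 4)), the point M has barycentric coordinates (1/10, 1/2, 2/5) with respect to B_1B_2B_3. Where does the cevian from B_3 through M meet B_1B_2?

(-35/6, 5/6)

Line B_3M meets B_1B_2 where the B_3-coordinate vanishes; zeroing M's B_3-weight and renormalizing leaves B_1, B_2-weights 1/10 : 1/2 → (1/6, 5/6).
So N = (1/6)·B_1 + (5/6)·B_2 = (-35/6, 5/6).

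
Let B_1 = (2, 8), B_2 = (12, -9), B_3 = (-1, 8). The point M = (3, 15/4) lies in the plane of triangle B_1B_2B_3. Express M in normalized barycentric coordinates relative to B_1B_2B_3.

(1/4, 1/4, 1/2)

Signed area of the reference triangle: [B_1B_2B_3] = ½·(2·(-9−8) + 12·(8−8) + (-1)·(8−(-9))) = ½·(-34 + 0 − 17) = -51/2.
[MB_2B_3] = ½·(3·(-9−8) + 12·(8−(15/4)) + (-1)·(15/4−(-9))) = ½·(-51 + 51 − 51/4) = -51/8, so the B_1-coordinate is (-51/8)/(-51/2) = 1/4.
[B_1MB_3] = ½·(2·(15/4−8) + 3·(8−8) + (-1)·(8−(15/4))) = ½·(-17/2 + 0 − 17/4) = -51/8, so the B_2-coordinate is 1/4.
[B_1B_2M] = ½·(2·(-9−(15/4)) + 12·(15/4−8) + 3·(8−(-9))) = ½·(-51/2 − 51 + 51) = -51/4, so the B_3-coordinate is 1/2.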